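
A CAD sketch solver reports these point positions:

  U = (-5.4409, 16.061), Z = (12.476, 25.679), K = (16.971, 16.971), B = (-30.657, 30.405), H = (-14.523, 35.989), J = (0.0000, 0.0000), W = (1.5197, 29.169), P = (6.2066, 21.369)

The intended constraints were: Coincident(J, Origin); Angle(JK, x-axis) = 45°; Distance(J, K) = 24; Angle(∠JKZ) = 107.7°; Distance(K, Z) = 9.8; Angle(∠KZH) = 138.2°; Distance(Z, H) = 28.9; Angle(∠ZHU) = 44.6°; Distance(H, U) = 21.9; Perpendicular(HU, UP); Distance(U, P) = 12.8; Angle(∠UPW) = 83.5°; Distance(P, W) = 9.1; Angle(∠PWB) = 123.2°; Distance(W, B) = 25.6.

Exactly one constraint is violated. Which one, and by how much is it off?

Distance(W, B) = 25.6 — off by 6.60.

J = (0.00, 0.00) ✓; JK at 45.00° ✓; |JK| = 24.00 ✓; ∠JKZ = 107.7° ✓; |KZ| = 9.800 ✓; ∠KZH = 138.2° ✓; |ZH| = 28.90 ✓; ∠ZHU = 44.60° ✓; |HU| = 21.90 ✓; ∠(HU, UP) = 90.00° ✓; |UP| = 12.80 ✓; ∠UPW = 83.50° ✓; |PW| = 9.100 ✓; ∠PWB = 123.2° ✓; |WB| = 32.20 ✗.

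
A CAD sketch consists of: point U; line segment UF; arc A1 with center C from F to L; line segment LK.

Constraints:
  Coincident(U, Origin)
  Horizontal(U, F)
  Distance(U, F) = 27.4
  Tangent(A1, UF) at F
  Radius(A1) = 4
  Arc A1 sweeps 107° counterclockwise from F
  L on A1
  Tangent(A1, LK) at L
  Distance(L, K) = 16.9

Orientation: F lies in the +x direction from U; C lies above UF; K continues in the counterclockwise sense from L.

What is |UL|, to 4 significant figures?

31.65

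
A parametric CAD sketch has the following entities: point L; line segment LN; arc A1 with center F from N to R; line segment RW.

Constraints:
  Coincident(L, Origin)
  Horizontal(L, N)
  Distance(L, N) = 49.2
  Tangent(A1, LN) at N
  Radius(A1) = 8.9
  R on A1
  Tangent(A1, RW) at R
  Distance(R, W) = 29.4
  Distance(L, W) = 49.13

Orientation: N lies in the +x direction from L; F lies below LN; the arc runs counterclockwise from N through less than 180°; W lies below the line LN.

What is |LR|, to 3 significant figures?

41.1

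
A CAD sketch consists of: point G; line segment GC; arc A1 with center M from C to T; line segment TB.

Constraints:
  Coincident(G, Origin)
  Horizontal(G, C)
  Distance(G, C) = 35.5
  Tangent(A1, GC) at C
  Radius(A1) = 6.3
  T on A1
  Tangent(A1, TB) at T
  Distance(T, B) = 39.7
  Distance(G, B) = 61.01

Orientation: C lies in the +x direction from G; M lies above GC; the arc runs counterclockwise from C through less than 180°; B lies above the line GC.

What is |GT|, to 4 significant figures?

42.31

G is at the origin; G and C share the same y with |GC| = 35.5 and C on the +x side, so C = (35.50, 0.000). The tangent condition forces MC to be normal to GC, so M = C + (0, 6.3) = (35.50, 6.300). Since MT ⟂ TB (tangency), |MB| = √(6.3² + 39.7²) = 40.20 regardless of where T sits on A1. So B lies on both circle(G, 61.01) and circle(M, 40.20); the above-GC intersection is B = (39.77, 46.27). T is the foot of the tangent from B: T = (41.79, 6.621).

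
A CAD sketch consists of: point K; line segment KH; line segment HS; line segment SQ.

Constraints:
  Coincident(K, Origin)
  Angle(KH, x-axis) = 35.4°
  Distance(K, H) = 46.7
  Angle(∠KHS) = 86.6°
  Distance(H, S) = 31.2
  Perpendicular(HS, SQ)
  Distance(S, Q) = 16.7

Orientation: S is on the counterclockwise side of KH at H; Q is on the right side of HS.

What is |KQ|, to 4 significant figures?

69.41

∠KHS = 86.6°, so HS runs at 35.4° + (180° − 86.6°) = 128.8° from the x-axis; with |HS| = 31.2, S = H + 31.2·(cos 128.8°, sin 128.8°) = (18.52, 51.37). HS ⟂ SQ; with |SQ| = 16.7 on the right of HS, Q = S + 16.7·(0.7793, 0.6266) = (31.53, 61.83). Then |KQ| = |Q − K| = 69.41.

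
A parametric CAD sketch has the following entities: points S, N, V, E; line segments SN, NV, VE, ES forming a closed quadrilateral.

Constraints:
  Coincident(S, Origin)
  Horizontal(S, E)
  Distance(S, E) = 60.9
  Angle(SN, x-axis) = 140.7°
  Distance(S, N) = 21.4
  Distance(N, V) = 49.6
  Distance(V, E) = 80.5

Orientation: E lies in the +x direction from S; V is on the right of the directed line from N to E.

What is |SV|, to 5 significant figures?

37.477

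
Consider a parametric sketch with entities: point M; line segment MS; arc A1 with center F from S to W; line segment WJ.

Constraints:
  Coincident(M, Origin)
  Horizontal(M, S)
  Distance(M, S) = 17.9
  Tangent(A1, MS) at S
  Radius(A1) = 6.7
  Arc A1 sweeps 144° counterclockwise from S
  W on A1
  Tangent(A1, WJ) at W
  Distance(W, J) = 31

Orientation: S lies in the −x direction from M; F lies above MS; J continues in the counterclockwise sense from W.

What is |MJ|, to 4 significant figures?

49.45

M is at the origin; M and S share the same y with |MS| = 17.9 and S on the −x side, so S = (-17.90, 0.000). The tangent condition forces FS to be normal to MS, so F = S + (0, 6.7) = (-17.90, 6.700). On A1, S sits at bearing -90° from F; a 144° counterclockwise sweep puts W at bearing 54°, so W = F + 6.7·(cos 54°, sin 54°) = (-13.96, 12.12). A1 meets WJ tangentially, so FW is at right angles to WJ, so WJ runs along (−sin 54°, cos 54°); with |WJ| = 31.0, J = (-39.04, 30.34). Then |MJ| = |J − M| = 49.45.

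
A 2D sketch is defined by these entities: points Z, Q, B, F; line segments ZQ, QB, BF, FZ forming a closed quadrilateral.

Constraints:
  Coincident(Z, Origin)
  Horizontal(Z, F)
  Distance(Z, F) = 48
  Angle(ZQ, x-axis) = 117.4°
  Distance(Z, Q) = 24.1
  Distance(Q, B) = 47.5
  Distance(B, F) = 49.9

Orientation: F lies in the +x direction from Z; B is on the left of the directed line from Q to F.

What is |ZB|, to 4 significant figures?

54.82

Checks: |QB| = 47.50 ✓; |BF| = 49.90 ✓.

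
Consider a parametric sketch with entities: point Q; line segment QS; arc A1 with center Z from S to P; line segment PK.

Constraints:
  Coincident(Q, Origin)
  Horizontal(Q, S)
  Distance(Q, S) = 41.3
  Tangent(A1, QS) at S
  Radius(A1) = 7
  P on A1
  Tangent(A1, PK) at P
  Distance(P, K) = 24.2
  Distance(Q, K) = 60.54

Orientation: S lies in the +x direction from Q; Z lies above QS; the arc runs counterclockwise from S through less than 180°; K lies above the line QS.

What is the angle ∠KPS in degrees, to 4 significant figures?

140.7°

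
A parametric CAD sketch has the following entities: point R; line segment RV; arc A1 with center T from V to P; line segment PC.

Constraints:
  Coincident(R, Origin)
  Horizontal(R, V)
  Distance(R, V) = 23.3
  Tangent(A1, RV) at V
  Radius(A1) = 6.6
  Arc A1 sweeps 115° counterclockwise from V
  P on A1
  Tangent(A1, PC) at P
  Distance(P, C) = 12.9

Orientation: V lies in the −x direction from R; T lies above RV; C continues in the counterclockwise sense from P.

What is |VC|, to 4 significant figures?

21.09

R is at the origin; R and V share the same y with |RV| = 23.3 and V on the −x side, so V = (-23.30, 0.000). Tangency of A1 to RV means the radius TV is perpendicular to RV, so T = V + (0, 6.6) = (-23.30, 6.600). On A1, V sits at bearing -90° from T; a 115° counterclockwise sweep puts P at bearing 25°, so P = T + 6.6·(cos 25°, sin 25°) = (-17.32, 9.389). Tangency of A1 to PC means the radius TP is perpendicular to PC, so PC runs along (−sin 25°, cos 25°); with |PC| = 12.9, C = (-22.77, 21.08). Then |VC| = |C − V| = 21.09.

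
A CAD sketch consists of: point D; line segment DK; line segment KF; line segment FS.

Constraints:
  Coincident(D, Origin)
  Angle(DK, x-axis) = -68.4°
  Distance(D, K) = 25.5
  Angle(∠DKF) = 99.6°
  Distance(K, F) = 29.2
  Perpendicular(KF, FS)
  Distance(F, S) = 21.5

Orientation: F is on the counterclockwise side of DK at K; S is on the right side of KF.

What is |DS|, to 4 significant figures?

57.40

D is at the origin; DK runs at -68.4° with length 25.5, so K = 25.5·(cos -68.4°, sin -68.4°) = (9.387, -23.71). ∠DKF = 99.6°, so KF runs at -68.4° + (180° − 99.6°) = 12.00° from the x-axis; with |KF| = 29.2, F = K + 29.2·(cos 12.00°, sin 12.00°) = (37.95, -17.64). KF is perpendicular to FS; with |FS| = 21.5 on the right of KF, S = F + 21.5·(0.2079, -0.9781) = (42.42, -38.67). Then |DS| = |S − D| = 57.40.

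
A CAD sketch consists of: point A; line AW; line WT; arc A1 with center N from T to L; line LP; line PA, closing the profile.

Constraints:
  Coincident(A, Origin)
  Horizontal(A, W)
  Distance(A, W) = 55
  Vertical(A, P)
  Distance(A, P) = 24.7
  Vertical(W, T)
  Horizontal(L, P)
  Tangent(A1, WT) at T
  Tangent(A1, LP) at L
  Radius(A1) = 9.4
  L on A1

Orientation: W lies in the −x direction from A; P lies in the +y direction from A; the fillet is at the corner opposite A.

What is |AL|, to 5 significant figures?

51.860

The virtual corner opposite A is at (-55.000, 24.700). Tangency of A1 to WT means the radius NT is perpendicular to WT and since A1 is tangent to LP there, NL ⟂ LP, with radius 9.4, so the center N sits 9.4 in from both sides at N = (-45.600, 15.300). That places the tangent points at T = (-55.000, 15.300) on WT and L = (-45.600, 24.700) on LP. Then |AL| = |L − A| = 51.860.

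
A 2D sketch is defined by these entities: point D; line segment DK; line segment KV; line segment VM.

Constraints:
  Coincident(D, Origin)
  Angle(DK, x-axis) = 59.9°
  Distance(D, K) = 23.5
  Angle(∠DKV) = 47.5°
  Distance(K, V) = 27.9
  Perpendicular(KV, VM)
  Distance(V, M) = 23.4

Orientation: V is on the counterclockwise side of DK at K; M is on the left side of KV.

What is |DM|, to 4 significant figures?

13.47

∠DKV = 47.5°, so KV runs at 59.9° + (180° − 47.5°) = 192.4° from the x-axis; with |KV| = 27.9, V = K + 27.9·(cos 192.4°, sin 192.4°) = (-15.46, 14.34). KV is perpendicular to VM; with |VM| = 23.4 on the left of KV, M = V + 23.4·(0.2147, -0.9767) = (-10.44, -8.514). Then |DM| = |M − D| = 13.47.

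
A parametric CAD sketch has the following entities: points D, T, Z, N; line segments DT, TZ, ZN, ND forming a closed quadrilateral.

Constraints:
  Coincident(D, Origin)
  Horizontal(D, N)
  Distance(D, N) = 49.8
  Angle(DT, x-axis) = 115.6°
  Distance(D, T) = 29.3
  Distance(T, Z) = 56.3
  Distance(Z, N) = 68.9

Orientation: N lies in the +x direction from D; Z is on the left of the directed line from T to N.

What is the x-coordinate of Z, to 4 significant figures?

28.00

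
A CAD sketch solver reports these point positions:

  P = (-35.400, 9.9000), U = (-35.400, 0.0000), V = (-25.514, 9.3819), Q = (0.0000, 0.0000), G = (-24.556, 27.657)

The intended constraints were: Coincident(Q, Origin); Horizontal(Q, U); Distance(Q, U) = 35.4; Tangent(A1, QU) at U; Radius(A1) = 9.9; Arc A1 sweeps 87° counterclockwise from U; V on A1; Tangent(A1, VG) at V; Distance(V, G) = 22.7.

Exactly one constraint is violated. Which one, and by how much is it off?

Distance(V, G) = 22.7 — off by 4.40.

Q = (0.00, 0.00) ✓; Q.y = 0.00, U.y = 0.00 ✓; |QU| = 35.40 ✓; ∠(PU, UQ) = 90.00° ✓; |PU| = 9.900 ✓; bearing(P→V) − bearing(P→U) = 87.00° ✓; |PV| = 9.900 ✓; ∠(PV, VG) = 90.00° ✓; |VG| = 18.30 ✗.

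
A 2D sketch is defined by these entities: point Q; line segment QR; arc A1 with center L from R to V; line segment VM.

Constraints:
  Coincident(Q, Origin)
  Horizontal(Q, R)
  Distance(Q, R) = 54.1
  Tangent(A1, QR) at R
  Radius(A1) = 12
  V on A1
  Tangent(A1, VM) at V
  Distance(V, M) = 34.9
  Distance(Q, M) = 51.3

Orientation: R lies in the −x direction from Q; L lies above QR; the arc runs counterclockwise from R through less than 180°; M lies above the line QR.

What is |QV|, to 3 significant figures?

43.5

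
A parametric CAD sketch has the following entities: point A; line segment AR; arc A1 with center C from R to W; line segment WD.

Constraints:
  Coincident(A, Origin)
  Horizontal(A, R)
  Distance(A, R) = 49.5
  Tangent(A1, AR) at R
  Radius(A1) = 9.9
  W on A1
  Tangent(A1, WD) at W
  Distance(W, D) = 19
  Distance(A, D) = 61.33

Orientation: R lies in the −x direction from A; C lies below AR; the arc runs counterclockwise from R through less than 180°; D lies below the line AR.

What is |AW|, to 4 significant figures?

60.32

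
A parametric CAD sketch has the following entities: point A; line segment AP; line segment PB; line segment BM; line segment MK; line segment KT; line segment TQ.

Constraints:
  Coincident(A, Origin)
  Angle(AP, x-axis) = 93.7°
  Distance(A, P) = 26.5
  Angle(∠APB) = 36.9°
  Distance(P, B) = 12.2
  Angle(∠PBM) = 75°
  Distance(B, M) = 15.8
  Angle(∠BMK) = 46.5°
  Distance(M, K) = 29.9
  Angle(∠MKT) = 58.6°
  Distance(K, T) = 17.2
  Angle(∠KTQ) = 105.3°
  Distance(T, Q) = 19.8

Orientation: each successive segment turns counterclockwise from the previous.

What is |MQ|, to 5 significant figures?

9.3877

A is at the origin; AP runs at 93.7° with length 26.5, so P = (-1.7101, 26.445). ∠APB = 36.9° gives PB at -123.20° from the x-axis; with |PB| = 12.2, B = (-8.3904, 16.236). ∠PBM = 75.0° gives BM at -18.200° from the x-axis; with |BM| = 15.8, M = (6.6192, 11.301). ∠BMK = 46.5° gives MK at 115.30° from the x-axis; with |MK| = 29.9, K = (-6.1588, 38.333). ∠MKT = 58.6° gives KT at -123.30° from the x-axis; with |KT| = 17.2, T = (-15.602, 23.958). ∠KTQ = 105.3° gives TQ at -48.600° from the x-axis; with |TQ| = 19.8, Q = (-2.5080, 9.1053). Then |MQ| = |Q − M| = 9.3877.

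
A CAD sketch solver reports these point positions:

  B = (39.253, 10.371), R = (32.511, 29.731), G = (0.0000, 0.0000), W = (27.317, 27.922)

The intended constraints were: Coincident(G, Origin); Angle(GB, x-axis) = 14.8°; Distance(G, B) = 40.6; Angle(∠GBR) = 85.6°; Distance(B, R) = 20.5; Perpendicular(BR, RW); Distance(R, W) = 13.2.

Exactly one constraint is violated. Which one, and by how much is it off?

Distance(R, W) = 13.2 — off by 7.70.

G = (0.00, 0.00) ✓; GB at 14.80° ✓; |GB| = 40.60 ✓; ∠GBR = 85.60° ✓; |BR| = 20.50 ✓; ∠(BR, RW) = 90.00° ✓; |RW| = 5.500 ✗.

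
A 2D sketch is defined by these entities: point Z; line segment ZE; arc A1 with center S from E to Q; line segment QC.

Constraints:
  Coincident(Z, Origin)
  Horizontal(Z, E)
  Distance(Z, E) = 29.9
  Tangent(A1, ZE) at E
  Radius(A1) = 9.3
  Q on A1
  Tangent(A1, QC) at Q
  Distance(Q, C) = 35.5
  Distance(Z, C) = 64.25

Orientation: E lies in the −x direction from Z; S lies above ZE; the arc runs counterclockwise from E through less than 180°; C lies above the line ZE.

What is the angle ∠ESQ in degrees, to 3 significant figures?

139°

Z is at the origin; Z and E share the same y with |ZE| = 29.9 and E on the −x side, so E = (-29.9, 0.00). The tangent condition forces SE to be normal to ZE, so S = E + (0, 9.3) = (-29.9, 9.30). Since SQ ⟂ QC (tangency), |SC| = √(9.3² + 35.5²) = 36.7 regardless of where Q sits on A1. So C lies on both circle(Z, 64.25) and circle(S, 36.7); the above-ZE intersection is C = (-50.6, 39.6). Q is the foot of the tangent from C: Q = (-23.8, 16.3).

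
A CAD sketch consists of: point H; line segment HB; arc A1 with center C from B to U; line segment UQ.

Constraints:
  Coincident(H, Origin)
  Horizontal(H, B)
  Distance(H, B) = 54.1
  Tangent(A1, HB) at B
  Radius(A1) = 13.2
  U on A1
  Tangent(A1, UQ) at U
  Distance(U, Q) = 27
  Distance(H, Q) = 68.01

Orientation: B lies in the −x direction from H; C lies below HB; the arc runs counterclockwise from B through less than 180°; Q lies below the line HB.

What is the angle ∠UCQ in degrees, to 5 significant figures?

63.947°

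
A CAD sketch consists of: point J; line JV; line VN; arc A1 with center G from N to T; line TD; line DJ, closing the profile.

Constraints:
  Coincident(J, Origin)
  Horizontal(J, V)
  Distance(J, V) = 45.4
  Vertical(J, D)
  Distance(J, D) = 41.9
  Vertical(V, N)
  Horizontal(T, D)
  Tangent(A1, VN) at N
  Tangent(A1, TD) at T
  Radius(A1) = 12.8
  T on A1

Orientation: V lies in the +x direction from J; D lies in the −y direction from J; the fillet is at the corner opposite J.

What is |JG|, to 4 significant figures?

43.70

J is at the origin; J and V share the same y with |JV| = 45.4 and V on the +x side, so V = (45.40, 0.000). JD is vertical with |JD| = 41.9 and D on the −y side, so D = (0.000, -41.90). The virtual corner opposite J is at (45.40, -41.90). Since A1 is tangent to VN there, GN ⟂ VN and A1 meets TD tangentially, so GT is at right angles to TD, with radius 12.8, so the center G sits 12.8 in from both sides at G = (32.60, -29.10). Then |JG| = |G − J| = 43.70.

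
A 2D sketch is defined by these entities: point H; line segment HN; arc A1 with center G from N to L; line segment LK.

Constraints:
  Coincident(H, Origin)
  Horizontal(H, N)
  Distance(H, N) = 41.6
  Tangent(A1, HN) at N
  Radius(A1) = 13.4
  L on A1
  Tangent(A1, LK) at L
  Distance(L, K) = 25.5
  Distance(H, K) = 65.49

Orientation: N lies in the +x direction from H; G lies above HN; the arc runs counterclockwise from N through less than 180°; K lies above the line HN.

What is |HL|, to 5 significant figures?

56.941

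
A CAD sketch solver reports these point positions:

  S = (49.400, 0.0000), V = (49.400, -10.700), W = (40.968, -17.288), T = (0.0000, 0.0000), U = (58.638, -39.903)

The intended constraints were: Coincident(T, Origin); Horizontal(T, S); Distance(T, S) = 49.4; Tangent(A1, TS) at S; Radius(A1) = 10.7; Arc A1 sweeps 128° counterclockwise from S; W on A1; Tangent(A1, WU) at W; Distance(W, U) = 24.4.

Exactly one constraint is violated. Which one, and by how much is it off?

Distance(W, U) = 24.4 — off by 4.30.

T = (0.00, 0.00) ✓; T.y = 0.00, S.y = 0.00 ✓; |TS| = 49.40 ✓; ∠(VS, ST) = 90.00° ✓; |VS| = 10.70 ✓; bearing(V→W) − bearing(V→S) = 128.0° ✓; |VW| = 10.70 ✓; ∠(VW, WU) = 90.00° ✓; |WU| = 28.70 ✗.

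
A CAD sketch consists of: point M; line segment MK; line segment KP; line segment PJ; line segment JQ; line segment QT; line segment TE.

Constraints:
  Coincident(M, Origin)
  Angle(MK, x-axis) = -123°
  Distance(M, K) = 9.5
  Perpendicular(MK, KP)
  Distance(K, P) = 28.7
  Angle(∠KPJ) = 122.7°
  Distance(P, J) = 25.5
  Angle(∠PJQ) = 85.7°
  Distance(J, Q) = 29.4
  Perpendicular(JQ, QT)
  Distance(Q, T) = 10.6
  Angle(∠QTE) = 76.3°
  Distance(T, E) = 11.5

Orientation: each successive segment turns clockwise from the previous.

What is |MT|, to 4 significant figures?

20.25

∠PJQ = 85.7° gives JQ at -4.600° from the x-axis; with |JQ| = 29.4, Q = (0.1949, 30.81). JQ is perpendicular to QT, so QT runs at -94.60°; with |QT| = 10.6, T = (-0.6552, 20.24). Then |MT| = |T − M| = 20.25.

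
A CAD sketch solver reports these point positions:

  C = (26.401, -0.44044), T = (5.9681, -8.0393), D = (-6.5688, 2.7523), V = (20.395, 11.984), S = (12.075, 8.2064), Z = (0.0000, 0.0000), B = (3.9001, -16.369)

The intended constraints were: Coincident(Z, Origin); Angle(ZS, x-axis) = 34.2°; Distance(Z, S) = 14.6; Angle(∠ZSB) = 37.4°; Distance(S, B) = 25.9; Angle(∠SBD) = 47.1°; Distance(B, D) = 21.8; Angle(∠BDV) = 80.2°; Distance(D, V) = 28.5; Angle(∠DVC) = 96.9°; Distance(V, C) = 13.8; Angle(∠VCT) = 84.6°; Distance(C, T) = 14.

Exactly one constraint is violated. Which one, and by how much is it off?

Distance(C, T) = 14 — off by 7.80.

Z = (0.00, 0.00) ✓; ZS at 34.20° ✓; |ZS| = 14.60 ✓; ∠ZSB = 37.40° ✓; |SB| = 25.90 ✓; ∠SBD = 47.10° ✓; |BD| = 21.80 ✓; ∠BDV = 80.20° ✓; |DV| = 28.50 ✓; ∠DVC = 96.90° ✓; |VC| = 13.80 ✓; ∠VCT = 84.60° ✓; |CT| = 21.80 ✗.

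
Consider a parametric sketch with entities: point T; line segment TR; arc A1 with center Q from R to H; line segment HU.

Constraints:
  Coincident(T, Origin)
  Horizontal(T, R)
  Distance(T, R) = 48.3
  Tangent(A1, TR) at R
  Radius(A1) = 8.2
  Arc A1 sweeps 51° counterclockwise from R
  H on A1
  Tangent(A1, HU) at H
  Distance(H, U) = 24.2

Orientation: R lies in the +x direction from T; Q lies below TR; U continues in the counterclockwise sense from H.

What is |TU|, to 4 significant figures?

34.50

T is at the origin; T and R share the same y with |TR| = 48.3 and R on the +x side, so R = (48.30, 0.000). A1 meets TR tangentially, so QR is at right angles to TR, so Q = R + (0, -8.2) = (48.30, -8.200). On A1, R sits at bearing 90° from Q; a 51° counterclockwise sweep puts H at bearing 141°, so H = Q + 8.2·(cos 141°, sin 141°) = (41.93, -3.040). A1 meets HU tangentially, so QH is at right angles to HU, so HU runs along (−sin 141°, cos 141°); with |HU| = 24.2, U = (26.70, -21.85). Then |TU| = |U − T| = 34.50.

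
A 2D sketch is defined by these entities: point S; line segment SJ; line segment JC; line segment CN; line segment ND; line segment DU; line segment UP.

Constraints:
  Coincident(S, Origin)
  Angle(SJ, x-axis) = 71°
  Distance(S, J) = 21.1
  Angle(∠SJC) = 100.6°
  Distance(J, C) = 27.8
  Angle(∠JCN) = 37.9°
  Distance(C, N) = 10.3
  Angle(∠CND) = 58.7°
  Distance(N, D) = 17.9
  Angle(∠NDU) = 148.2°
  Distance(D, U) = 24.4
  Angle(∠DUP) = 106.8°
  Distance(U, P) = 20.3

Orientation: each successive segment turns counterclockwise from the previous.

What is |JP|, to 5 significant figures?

56.979

∠NDU = 148.2° gives DU at 85.600° from the x-axis; with |DU| = 24.4, U = (-0.91705, 62.939). ∠DUP = 106.8° gives UP at 158.80° from the x-axis; with |UP| = 20.3, P = (-19.843, 70.280). Then |JP| = |P − J| = 56.979.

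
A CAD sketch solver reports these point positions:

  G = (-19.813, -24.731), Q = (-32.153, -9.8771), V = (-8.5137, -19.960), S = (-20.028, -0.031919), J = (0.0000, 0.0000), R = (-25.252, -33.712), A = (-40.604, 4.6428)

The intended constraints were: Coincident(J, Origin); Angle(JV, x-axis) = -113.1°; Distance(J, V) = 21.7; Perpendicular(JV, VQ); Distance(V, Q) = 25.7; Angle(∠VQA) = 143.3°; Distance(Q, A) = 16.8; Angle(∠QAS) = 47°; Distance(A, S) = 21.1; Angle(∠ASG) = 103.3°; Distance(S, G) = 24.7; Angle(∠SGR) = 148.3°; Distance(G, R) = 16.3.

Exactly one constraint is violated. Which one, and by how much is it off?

Distance(G, R) = 16.3 — off by 5.80.

J = (0.00, 0.00) ✓; JV at -113.1° ✓; |JV| = 21.70 ✓; ∠(JV, VQ) = 90.00° ✓; |VQ| = 25.70 ✓; ∠VQA = 143.3° ✓; |QA| = 16.80 ✓; ∠QAS = 47.00° ✓; |AS| = 21.10 ✓; ∠ASG = 103.3° ✓; |SG| = 24.70 ✓; ∠SGR = 148.3° ✓; |GR| = 10.50 ✗.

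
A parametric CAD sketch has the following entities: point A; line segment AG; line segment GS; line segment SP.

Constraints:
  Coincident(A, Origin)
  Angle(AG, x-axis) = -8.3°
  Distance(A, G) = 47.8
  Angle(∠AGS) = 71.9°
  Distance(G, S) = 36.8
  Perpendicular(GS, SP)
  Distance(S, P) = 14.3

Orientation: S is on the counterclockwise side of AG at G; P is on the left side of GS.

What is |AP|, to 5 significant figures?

38.094

A is at the origin; AG runs at -8.3° with length 47.8, so G = 47.8·(cos -8.3°, sin -8.3°) = (47.299, -6.9002). ∠AGS = 71.9°, so GS runs at -8.3° + (180° − 71.9°) = 99.800° from the x-axis; with |GS| = 36.8, S = G + 36.8·(cos 99.800°, sin 99.800°) = (41.036, 29.363). GS ⟂ SP; with |SP| = 14.3 on the left of GS, P = S + 14.3·(-0.98541, -0.17021) = (26.944, 26.929). Then |AP| = |P − A| = 38.094.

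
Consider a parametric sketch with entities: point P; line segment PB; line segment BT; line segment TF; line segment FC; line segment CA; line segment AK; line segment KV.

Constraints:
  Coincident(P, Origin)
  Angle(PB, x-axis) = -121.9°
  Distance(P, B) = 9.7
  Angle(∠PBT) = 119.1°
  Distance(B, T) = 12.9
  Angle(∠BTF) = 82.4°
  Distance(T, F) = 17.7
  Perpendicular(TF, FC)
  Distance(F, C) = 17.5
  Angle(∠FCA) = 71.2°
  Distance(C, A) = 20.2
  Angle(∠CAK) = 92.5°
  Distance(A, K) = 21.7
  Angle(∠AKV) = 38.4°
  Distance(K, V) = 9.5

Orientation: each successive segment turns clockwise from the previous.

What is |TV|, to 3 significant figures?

8.31

∠CAK = 92.5° gives AK at 153° from the x-axis; with |AK| = 21.7, K = (-26.8, -1.24). ∠AKV = 38.4° gives KV at 11.7° from the x-axis; with |KV| = 9.5, V = (-17.5, 0.689). Then |TV| = |V − T| = 8.31.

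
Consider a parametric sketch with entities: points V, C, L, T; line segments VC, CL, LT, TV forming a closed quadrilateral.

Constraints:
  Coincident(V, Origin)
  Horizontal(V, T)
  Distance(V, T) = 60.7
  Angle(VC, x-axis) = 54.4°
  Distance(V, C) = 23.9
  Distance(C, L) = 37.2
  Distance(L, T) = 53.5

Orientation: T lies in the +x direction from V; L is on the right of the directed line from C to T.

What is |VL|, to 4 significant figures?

20.31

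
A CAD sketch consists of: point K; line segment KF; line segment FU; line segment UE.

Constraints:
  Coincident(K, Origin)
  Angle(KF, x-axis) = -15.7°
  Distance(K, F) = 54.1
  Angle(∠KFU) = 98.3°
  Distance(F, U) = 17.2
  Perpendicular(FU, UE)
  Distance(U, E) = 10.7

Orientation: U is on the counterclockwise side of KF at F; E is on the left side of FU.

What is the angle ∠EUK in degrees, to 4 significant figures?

25.04°

K is at the origin; KF runs at -15.7° with length 54.1, so F = 54.1·(cos -15.7°, sin -15.7°) = (52.08, -14.64). ∠KFU = 98.3°, so FU runs at -15.7° + (180° − 98.3°) = 66.00° from the x-axis; with |FU| = 17.2, U = F + 17.2·(cos 66.00°, sin 66.00°) = (59.08, 1.073). FU ⟂ UE; with |UE| = 10.7 on the left of FU, E = U + 10.7·(-0.9135, 0.4067) = (49.30, 5.426). Then cos ∠EUK = UE·UK / (|UE||UK|), giving 25.04°.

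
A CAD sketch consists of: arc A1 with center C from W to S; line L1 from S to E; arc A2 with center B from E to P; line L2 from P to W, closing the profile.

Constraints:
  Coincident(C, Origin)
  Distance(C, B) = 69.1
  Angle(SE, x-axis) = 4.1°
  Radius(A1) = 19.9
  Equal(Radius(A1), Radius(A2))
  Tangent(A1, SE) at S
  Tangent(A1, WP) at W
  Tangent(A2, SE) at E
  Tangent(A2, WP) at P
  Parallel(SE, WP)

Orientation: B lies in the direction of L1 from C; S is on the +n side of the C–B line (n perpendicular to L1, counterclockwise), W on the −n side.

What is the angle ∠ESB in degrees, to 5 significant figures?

16.066°

The slot axis is L1's direction at 4.1°, so u = (cos 4.1°, sin 4.1°) = (0.99744, 0.071497) and n = (−sin 4.1°, cos 4.1°) = (-0.071497, 0.99744). C is at the origin and B lies 69.1 along u from C, so B = 69.1·u = (68.923, 4.9405). Tangency of A1 to both parallel lines with radius 19.9 puts S and W at C ± 19.9·n: S = (-1.4228, 19.849), W = (1.4228, -19.849). Equal radii place E and P the same way about B: E = B + 19.9·n = (67.500, 24.790), P = B − 19.9·n = (70.346, -14.909). Then cos ∠ESB = SE·SB / (|SE||SB|), giving 16.066°.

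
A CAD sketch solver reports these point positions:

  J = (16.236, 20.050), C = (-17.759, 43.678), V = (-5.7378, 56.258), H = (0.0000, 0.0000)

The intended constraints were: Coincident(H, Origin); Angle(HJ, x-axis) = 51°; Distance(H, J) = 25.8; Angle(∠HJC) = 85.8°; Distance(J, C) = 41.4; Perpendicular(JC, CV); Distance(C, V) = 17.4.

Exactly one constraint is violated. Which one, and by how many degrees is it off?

Perpendicular(JC, CV) — off by 8.90°.

H = (0.00, 0.00) ✓; HJ at 51.00° ✓; |HJ| = 25.80 ✓; ∠HJC = 85.80° ✓; |JC| = 41.40 ✓; ∠(JC, CV) = 98.90° ✗; |CV| = 17.40 ✓.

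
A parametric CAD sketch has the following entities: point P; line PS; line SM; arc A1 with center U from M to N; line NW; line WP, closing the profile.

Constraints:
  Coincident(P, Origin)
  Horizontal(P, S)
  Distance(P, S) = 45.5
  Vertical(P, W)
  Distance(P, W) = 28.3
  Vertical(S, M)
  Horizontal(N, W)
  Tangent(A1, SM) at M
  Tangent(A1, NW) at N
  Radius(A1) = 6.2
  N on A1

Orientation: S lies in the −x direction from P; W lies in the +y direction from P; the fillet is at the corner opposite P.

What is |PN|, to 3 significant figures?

48.4

P is at the origin; PS is horizontal with |PS| = 45.5 and S on the −x side, so S = (-45.5, 0.00). P and W share the same x with |PW| = 28.3 and W on the +y side, so W = (0.00, 28.3). The virtual corner opposite P is at (-45.5, 28.3). The tangent condition forces UM to be normal to SM and the tangent condition forces UN to be normal to NW, with radius 6.2, so the center U sits 6.2 in from both sides at U = (-39.3, 22.1). That places the tangent points at M = (-45.5, 22.1) on SM and N = (-39.3, 28.3) on NW. Then |PN| = |N − P| = 48.4.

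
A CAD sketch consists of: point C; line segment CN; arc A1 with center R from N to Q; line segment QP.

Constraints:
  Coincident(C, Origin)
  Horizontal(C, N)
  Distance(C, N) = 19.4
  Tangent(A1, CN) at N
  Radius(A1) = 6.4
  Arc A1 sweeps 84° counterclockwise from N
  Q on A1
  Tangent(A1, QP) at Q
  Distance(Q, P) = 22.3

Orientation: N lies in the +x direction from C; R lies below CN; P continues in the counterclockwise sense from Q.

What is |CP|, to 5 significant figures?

29.891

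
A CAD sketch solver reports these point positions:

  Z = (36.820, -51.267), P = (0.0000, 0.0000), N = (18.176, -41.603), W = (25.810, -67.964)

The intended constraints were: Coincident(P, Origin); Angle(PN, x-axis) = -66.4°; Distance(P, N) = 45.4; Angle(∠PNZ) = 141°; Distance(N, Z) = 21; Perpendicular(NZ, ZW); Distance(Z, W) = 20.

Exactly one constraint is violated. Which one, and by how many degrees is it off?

Perpendicular(NZ, ZW) — off by 6.00°.

P = (0.00, 0.00) ✓; PN at -66.40° ✓; |PN| = 45.40 ✓; ∠PNZ = 141.0° ✓; |NZ| = 21.00 ✓; ∠(NZ, ZW) = 96.00° ✗; |ZW| = 20.00 ✓.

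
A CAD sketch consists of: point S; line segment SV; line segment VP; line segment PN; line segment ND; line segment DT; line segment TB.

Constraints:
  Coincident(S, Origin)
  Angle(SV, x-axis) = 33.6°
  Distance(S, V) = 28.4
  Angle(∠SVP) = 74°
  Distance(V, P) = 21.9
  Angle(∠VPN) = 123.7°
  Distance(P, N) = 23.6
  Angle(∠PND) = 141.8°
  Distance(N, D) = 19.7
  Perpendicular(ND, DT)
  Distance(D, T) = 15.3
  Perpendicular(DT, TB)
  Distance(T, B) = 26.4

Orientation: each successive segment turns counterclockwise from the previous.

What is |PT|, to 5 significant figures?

38.253

∠PND = 141.8° gives ND at -125.90° from the x-axis; with |ND| = 19.7, D = (-27.271, 7.4869). ND is perpendicular to DT, so DT runs at -35.900°; with |DT| = 15.3, T = (-14.878, -1.4846). Then |PT| = |T − P| = 38.253.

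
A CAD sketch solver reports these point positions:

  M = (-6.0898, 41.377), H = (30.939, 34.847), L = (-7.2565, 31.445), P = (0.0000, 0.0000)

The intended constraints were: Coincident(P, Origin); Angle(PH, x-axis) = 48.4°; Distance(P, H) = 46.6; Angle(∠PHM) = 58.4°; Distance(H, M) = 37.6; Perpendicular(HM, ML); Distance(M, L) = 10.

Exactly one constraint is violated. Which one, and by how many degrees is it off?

Perpendicular(HM, ML) — off by 3.30°.

P = (0.00, 0.00) ✓; PH at 48.40° ✓; |PH| = 46.60 ✓; ∠PHM = 58.40° ✓; |HM| = 37.60 ✓; ∠(HM, ML) = 93.30° ✗; |ML| = 10.00 ✓.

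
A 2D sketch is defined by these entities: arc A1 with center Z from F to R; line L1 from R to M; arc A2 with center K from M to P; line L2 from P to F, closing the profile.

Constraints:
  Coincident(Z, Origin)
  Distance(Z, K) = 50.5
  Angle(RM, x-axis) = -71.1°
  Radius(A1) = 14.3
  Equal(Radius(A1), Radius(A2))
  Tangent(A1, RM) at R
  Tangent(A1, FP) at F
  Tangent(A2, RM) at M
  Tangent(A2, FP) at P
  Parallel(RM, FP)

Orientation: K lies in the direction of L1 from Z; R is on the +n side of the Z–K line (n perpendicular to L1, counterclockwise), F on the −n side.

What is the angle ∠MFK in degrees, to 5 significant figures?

13.714°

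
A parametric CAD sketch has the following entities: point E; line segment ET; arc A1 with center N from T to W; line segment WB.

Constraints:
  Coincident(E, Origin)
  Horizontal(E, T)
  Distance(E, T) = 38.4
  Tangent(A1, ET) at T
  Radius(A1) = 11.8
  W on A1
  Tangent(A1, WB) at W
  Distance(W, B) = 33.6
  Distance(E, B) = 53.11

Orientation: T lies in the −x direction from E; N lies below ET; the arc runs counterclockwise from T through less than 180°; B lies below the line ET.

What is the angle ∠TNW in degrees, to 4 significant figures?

127.7°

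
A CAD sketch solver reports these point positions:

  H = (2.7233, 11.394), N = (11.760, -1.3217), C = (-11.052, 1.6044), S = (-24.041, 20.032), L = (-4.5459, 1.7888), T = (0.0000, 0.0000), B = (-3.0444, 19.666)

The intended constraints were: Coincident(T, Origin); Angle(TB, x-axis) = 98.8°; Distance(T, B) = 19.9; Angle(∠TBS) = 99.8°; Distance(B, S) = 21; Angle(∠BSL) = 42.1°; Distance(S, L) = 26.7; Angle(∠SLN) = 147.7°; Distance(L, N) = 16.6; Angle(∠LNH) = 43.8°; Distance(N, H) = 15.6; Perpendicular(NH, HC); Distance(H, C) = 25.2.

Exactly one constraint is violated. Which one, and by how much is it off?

Distance(H, C) = 25.2 — off by 8.30.

T = (0.00, 0.00) ✓; TB at 98.80° ✓; |TB| = 19.90 ✓; ∠TBS = 99.80° ✓; |BS| = 21.00 ✓; ∠BSL = 42.10° ✓; |SL| = 26.70 ✓; ∠SLN = 147.7° ✓; |LN| = 16.60 ✓; ∠LNH = 43.80° ✓; |NH| = 15.60 ✓; ∠(NH, HC) = 90.00° ✓; |HC| = 16.90 ✗.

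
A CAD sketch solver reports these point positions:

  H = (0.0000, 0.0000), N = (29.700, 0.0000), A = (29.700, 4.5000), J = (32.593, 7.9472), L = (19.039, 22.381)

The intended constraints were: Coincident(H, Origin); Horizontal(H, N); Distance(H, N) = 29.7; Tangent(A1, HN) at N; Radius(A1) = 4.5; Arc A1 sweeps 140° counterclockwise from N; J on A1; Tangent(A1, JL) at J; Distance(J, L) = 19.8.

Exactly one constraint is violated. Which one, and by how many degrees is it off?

Tangent(A1, JL) at J — off by 6.80°.

H = (0.00, 0.00) ✓; H.y = 0.00, N.y = 0.00 ✓; |HN| = 29.70 ✓; ∠(AN, NH) = 90.00° ✓; |AN| = 4.500 ✓; bearing(A→J) − bearing(A→N) = 140.0° ✓; |AJ| = 4.500 ✓; ∠(AJ, JL) = 96.80° ✗; |JL| = 19.80 ✓.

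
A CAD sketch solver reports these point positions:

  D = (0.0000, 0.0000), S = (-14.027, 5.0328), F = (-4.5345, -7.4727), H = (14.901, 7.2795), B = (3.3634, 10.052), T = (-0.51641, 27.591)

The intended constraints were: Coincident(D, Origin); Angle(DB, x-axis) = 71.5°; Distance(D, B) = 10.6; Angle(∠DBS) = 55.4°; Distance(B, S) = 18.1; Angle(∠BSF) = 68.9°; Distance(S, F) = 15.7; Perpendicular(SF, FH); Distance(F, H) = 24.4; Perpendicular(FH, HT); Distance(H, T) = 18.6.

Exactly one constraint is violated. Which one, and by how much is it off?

Distance(H, T) = 18.6 — off by 6.90.

D = (0.00, 0.00) ✓; DB at 71.50° ✓; |DB| = 10.60 ✓; ∠DBS = 55.40° ✓; |BS| = 18.10 ✓; ∠BSF = 68.90° ✓; |SF| = 15.70 ✓; ∠(SF, FH) = 90.00° ✓; |FH| = 24.40 ✓; ∠(FH, HT) = 90.00° ✓; |HT| = 25.50 ✗.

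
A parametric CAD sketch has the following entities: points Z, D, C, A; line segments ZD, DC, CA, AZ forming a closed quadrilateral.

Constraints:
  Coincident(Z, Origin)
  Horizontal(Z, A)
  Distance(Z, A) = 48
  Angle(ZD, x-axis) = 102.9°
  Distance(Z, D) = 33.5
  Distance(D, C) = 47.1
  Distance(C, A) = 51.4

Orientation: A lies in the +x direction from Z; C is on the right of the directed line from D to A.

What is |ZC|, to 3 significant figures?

14.1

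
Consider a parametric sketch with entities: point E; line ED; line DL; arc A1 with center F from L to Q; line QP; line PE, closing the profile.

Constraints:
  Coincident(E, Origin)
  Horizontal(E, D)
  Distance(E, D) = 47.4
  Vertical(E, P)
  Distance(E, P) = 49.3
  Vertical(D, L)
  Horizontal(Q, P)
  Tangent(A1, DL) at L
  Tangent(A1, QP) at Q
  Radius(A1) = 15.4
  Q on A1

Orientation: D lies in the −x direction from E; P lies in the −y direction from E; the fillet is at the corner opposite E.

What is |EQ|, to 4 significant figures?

58.77

E is at the origin; ED is horizontal with |ED| = 47.4 and D on the −x side, so D = (-47.40, 0.000). EP is vertical with |EP| = 49.3 and P on the −y side, so P = (0.000, -49.30). The virtual corner opposite E is at (-47.40, -49.30). Tangency of A1 to DL means the radius FL is perpendicular to DL and A1 meets QP tangentially, so FQ is at right angles to QP, with radius 15.4, so the center F sits 15.4 in from both sides at F = (-32.00, -33.90). That places the tangent points at L = (-47.40, -33.90) on DL and Q = (-32.00, -49.30) on QP. Then |EQ| = |Q − E| = 58.77.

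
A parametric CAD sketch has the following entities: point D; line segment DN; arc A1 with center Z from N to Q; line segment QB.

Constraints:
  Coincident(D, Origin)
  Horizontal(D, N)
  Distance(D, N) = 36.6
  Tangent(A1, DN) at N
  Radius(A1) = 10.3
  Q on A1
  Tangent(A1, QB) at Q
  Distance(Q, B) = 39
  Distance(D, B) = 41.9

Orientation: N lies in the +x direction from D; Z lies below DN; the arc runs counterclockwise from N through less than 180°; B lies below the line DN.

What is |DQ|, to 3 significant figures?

28.0

D is at the origin; DN is horizontal with |DN| = 36.6 and N on the +x side, so N = (36.6, 0.00). Since A1 is tangent to DN there, ZN ⟂ DN, so Z = N + (0, -10.3) = (36.6, -10.3). Since ZQ ⟂ QB (tangency), |ZB| = √(10.3² + 39.0²) = 40.3 regardless of where Q sits on A1. So B lies on both circle(D, 41.9) and circle(Z, 40.3); the below-DN intersection is B = (10.1, -40.7). Q is the foot of the tangent from B: Q = (27.4, -5.73).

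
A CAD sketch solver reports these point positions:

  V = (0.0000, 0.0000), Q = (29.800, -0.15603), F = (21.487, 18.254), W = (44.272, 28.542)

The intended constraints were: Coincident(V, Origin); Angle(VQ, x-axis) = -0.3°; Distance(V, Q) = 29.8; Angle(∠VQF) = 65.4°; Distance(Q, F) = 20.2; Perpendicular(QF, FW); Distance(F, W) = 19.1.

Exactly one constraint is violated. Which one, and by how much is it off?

Distance(F, W) = 19.1 — off by 5.90.

V = (0.00, 0.00) ✓; VQ at -0.3000° ✓; |VQ| = 29.80 ✓; ∠VQF = 65.40° ✓; |QF| = 20.20 ✓; ∠(QF, FW) = 90.00° ✓; |FW| = 25.00 ✗.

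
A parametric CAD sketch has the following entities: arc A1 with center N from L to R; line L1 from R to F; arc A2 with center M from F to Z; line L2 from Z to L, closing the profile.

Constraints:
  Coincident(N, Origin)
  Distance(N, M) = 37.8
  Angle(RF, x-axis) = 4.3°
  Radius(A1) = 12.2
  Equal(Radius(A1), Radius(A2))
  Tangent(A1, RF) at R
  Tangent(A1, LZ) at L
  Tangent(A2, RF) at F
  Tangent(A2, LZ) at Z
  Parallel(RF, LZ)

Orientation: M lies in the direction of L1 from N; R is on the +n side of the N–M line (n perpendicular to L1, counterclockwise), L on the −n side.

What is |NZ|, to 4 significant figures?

39.72

The slot axis is L1's direction at 4.3°, so u = (cos 4.3°, sin 4.3°) = (0.9972, 0.07498) and n = (−sin 4.3°, cos 4.3°) = (-0.07498, 0.9972). N is at the origin and M lies 37.8 along u from N, so M = 37.8·u = (37.69, 2.834). Tangency of A1 to both parallel lines with radius 12.2 puts R and L at N ± 12.2·n: R = (-0.9147, 12.17), L = (0.9147, -12.17). Equal radii place F and Z the same way about M: F = M + 12.2·n = (36.78, 15.00), Z = M − 12.2·n = (38.61, -9.331). Then |NZ| = |Z − N| = 39.72.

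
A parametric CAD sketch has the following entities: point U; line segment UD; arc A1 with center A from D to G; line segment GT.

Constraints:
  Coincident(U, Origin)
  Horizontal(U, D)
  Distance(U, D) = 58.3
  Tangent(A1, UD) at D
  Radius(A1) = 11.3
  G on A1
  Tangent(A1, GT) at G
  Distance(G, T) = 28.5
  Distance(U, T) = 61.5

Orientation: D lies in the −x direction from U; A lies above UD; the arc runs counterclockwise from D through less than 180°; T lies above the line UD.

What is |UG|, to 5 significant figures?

48.331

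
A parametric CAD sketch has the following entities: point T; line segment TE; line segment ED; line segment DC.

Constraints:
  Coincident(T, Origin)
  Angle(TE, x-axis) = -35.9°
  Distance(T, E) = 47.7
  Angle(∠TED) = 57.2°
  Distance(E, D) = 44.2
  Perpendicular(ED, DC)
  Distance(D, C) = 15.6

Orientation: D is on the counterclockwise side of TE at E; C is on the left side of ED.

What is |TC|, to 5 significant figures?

30.612

T is at the origin; TE runs at -35.9° with length 47.7, so E = 47.7·(cos -35.9°, sin -35.9°) = (38.639, -27.970). ∠TED = 57.2°, so ED runs at -35.9° + (180° − 57.2°) = 86.900° from the x-axis; with |ED| = 44.2, D = E + 44.2·(cos 86.900°, sin 86.900°) = (41.029, 16.165). ED ⟂ DC; with |DC| = 15.6 on the left of ED, C = D + 15.6·(-0.99854, 0.054079) = (25.452, 17.009). Then |TC| = |C − T| = 30.612.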